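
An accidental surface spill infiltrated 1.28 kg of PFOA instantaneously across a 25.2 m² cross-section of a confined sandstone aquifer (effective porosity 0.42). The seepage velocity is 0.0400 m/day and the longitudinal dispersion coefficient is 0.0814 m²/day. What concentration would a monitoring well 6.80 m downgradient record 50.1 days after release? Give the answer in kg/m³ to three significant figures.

0.00412 kg/m³

For an instantaneous plane source, C(x,t) = M/(n_e·A·√(4πDt)) · exp(−(x−vt)²/(4Dt)), with n_e·A the pore (flow) area.
Plume center vt = 0.0400 × 50.1 = 2.004 m, so the well at 6.80 m is 4.796 m downgradient of the peak.
√(4πDt) = 7.159 m, giving peak height M/(n_e·A·√(4πDt)) = 1.28/(0.42 × 25.2 × 7.159) = 0.01689 kg/m³.
(x−vt)²/(4Dt) = (4.796)²/(4 × 0.0814 × 50.1) = 1.410; exp(−1.410) = 0.2441.
C = 0.01689 × 0.2441 = 0.00412 kg/m³.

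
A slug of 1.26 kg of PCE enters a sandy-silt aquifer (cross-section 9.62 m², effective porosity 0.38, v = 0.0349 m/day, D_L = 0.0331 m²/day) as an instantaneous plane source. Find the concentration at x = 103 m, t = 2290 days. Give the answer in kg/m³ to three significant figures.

0.00193 kg/m³

For an instantaneous plane source, C(x,t) = M/(n_e·A·√(4πDt)) · exp(−(x−vt)²/(4Dt)), with n_e·A the pore (flow) area.
Plume center vt = 0.0349 × 2290 = 79.921 m, so the well at 103 m is 23.079 m downgradient of the peak.
√(4πDt) = 30.86 m, giving peak height M/(n_e·A·√(4πDt)) = 1.26/(0.38 × 9.62 × 30.86) = 0.01117 kg/m³.
(x−vt)²/(4Dt) = (23.079)²/(4 × 0.0331 × 2290) = 1.757; exp(−1.757) = 0.1726.
C = 0.01117 × 0.1726 = 0.00193 kg/m³.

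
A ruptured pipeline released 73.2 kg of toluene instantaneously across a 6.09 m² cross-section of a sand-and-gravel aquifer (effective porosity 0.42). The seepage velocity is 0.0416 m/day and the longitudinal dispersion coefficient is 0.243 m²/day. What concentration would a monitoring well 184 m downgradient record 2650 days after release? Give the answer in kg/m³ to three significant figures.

0.0385 kg/m³

For an instantaneous plane source, C(x,t) = M/(n_e·A·√(4πDt)) · exp(−(x−vt)²/(4Dt)), with n_e·A the pore (flow) area.
Plume center vt = 0.0416 × 2650 = 110.24 m, so the well at 184 m is 73.76 m downgradient of the peak.
√(4πDt) = 89.96 m, giving peak height M/(n_e·A·√(4πDt)) = 73.2/(0.42 × 6.09 × 89.96) = 0.3181 kg/m³.
(x−vt)²/(4Dt) = (73.76)²/(4 × 0.243 × 2650) = 2.112; exp(−2.112) = 0.1210.
C = 0.3181 × 0.1210 = 0.0385 kg/m³.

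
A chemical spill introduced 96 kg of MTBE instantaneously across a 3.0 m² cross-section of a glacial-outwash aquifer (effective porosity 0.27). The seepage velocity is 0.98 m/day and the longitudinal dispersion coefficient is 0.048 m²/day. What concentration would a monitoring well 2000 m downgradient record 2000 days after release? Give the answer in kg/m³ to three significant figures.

0.0529 kg/m³

For an instantaneous plane source, C(x,t) = M/(n_e·A·√(4πDt)) · exp(−(x−vt)²/(4Dt)), with n_e·A the pore (flow) area.
Plume center vt = 0.98 × 2000 = 1960 m, so the well at 2000 m is 40 m downgradient of the peak.
√(4πDt) = 34.73 m, giving peak height M/(n_e·A·√(4πDt)) = 96/(0.27 × 3.0 × 34.73) = 3.413 kg/m³.
(x−vt)²/(4Dt) = (40)²/(4 × 0.048 × 2000) = 4.167; exp(−4.167) = 0.01550.
C = 3.413 × 0.01550 = 0.0529 kg/m³.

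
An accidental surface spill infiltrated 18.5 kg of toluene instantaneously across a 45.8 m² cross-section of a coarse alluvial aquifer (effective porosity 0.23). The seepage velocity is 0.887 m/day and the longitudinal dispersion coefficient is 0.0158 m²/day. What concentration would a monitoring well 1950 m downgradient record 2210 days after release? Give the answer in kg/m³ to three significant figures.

For an instantaneous plane source, C(x,t) = M/(n_e·A·√(4πDt)) · exp(−(x−vt)²/(4Dt)), with n_e·A the pore (flow) area.
Plume center vt = 0.887 × 2210 = 1960.27 m, so the well at 1950 m is 10.27 m upgradient of the peak.
√(4πDt) = 20.95 m, giving peak height M/(n_e·A·√(4πDt)) = 18.5/(0.23 × 45.8 × 20.95) = 0.08383 kg/m³.
(x−vt)²/(4Dt) = (-10.27)²/(4 × 0.0158 × 2210) = 0.7551; exp(−0.7551) = 0.4700.
C = 0.08383 × 0.4700 = 0.0394 kg/m³.

0.0394 kg/m³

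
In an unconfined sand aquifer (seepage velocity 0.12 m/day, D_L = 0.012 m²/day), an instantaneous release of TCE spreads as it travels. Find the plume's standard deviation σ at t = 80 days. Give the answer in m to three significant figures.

Dispersive spreading gives a Gaussian with σ² = 2Dt; advection only shifts the center.
σ = √(2 × 0.012 × 80) = 1.39 m.

1.39 m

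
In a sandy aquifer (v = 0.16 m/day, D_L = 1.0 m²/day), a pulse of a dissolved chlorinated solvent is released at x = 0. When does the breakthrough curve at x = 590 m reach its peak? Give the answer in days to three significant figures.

3650 days

For the 1D instantaneous-source solution, setting ∂C/∂t = 0 at fixed x gives v²t² + 2Dt − x² = 0, so t = (√(D² + v²x²) − D)/v².
√(D² + v²x²) = √(1.0² + 0.16² × 590²) = 94.41; v² = 0.0256.
t = (94.41 − 1.0)/0.0256 = 3650 days (vs. the pure-advection estimate x/v = 3690 d).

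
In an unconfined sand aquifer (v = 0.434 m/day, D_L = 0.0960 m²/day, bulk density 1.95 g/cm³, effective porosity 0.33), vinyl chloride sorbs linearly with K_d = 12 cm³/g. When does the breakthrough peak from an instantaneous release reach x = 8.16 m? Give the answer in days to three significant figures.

Retardation factor R = 1 + ρ_b·K_d/n = 1 + 1.95 × 12/0.33 = 71.91.
Sorption retards both mechanisms: v_R = v/R = 0.006035 m/day, D_R = D/R = 0.001335 m²/day.
Peak time from v_R²t² + 2D_R t − x² = 0: t = (√(D_R² + v_R²x²) − D_R)/v_R².
√(D_R² + v_R²x²) = √(0.001335² + 0.006035² × 8.16²) = 0.04926; v_R² = 3.642e-05.
t = (0.04926 − 0.001335)/3.642e-05 = 1320 days.

1320 days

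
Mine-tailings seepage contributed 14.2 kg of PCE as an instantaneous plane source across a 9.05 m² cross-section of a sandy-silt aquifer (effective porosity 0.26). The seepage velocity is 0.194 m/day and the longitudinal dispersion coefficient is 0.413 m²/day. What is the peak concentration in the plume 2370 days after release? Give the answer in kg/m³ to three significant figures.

The peak of an instantaneous 1D plume sits at x = vt; there the Gaussian factor is 1 and C_max = M/(n_e·A·√(4πDt)), where n_e·A is the pore area the mass is dissolved in.
√(4πDt) = √(4π × 0.413 × 2370) = 110.9 m, so C_max = 14.2/(0.26 × 9.05 × 110.9) = 0.0544 kg/m³.

0.0544 kg/m³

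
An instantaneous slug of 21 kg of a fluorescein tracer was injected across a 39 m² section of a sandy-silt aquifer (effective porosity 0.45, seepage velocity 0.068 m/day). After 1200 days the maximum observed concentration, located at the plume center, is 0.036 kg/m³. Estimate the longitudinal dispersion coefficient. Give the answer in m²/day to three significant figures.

At the plume center C_max = M/(n_e·A·√(4πDt)), so D = M²/(4πt·(n_e·A·C_max)²).
n_e·A·C_max = 0.45 × 39 × 0.036 = 0.6318 kg/m.
D = 21²/(4π × 1200 × 0.6318²) = 0.0733 m²/day.

0.0733 m²/day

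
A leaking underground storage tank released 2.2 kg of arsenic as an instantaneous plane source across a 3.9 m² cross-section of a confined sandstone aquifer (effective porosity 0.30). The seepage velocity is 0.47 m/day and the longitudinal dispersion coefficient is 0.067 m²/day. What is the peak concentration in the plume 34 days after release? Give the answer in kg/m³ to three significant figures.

The peak of an instantaneous 1D plume sits at x = vt; there the Gaussian factor is 1 and C_max = M/(n_e·A·√(4πDt)), where n_e·A is the pore area the mass is dissolved in.
√(4πDt) = √(4π × 0.067 × 34) = 5.350 m, so C_max = 2.2/(0.30 × 3.9 × 5.350) = 0.351 kg/m³.

0.351 kg/m³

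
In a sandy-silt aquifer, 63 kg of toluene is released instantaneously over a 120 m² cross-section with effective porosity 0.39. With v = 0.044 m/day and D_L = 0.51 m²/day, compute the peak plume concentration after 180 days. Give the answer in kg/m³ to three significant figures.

0.0396 kg/m³

The peak of an instantaneous 1D plume sits at x = vt; there the Gaussian factor is 1 and C_max = M/(n_e·A·√(4πDt)), where n_e·A is the pore area the mass is dissolved in.
√(4πDt) = √(4π × 0.51 × 180) = 33.96 m, so C_max = 63/(0.39 × 120 × 33.96) = 0.0396 kg/m³.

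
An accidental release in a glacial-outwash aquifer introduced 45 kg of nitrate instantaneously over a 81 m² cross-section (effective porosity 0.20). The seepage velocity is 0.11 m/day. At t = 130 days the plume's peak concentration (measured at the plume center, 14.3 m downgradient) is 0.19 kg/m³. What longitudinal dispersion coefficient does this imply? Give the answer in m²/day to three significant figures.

At the plume center C_max = M/(n_e·A·√(4πDt)), so D = M²/(4πt·(n_e·A·C_max)²).
n_e·A·C_max = 0.20 × 81 × 0.19 = 3.078 kg/m.
D = 45²/(4π × 130 × 3.078²) = 0.131 m²/day.

0.131 m²/day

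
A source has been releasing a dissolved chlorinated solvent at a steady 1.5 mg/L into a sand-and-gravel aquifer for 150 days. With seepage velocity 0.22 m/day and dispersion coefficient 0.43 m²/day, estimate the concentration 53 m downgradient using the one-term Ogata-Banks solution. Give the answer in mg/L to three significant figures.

For a continuous step input, C/C₀ ≈ ½·erfc((x−vt)/(2√(Dt))).
vt = 0.22 × 150 = 33 m and 2√(Dt) = 2√(0.43 × 150) = 16.06 m.
Argument (x−vt)/(2√(Dt)) = (53 − 33)/16.06 = 1.245; ½·erfc(1.245) = 0.03914.
C = 1.5 × 0.03914 = 0.0587 mg/L.

0.0587 mg/L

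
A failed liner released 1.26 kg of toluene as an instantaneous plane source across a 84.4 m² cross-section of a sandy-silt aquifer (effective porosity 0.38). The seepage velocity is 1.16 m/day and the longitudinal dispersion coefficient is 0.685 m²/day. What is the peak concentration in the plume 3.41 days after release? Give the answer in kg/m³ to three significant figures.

0.00725 kg/m³

The peak of an instantaneous 1D plume sits at x = vt; there the Gaussian factor is 1 and C_max = M/(n_e·A·√(4πDt)), where n_e·A is the pore area the mass is dissolved in.
√(4πDt) = √(4π × 0.685 × 3.41) = 5.418 m, so C_max = 1.26/(0.38 × 84.4 × 5.418) = 0.00725 kg/m³.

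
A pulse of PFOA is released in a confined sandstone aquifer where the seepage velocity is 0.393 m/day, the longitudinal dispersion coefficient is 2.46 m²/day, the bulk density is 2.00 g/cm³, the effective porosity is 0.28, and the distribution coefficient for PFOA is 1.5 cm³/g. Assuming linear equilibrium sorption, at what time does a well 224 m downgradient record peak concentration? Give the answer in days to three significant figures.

Retardation factor R = 1 + ρ_b·K_d/n = 1 + 2.00 × 1.5/0.28 = 11.71.
Sorption retards both mechanisms: v_R = v/R = 0.03356 m/day, D_R = D/R = 0.2101 m²/day.
Peak time from v_R²t² + 2D_R t − x² = 0: t = (√(D_R² + v_R²x²) − D_R)/v_R².
√(D_R² + v_R²x²) = √(0.2101² + 0.03356² × 224²) = 7.520; v_R² = 0.001126.
t = (7.520 − 0.2101)/0.001126 = 6490 days.

6490 days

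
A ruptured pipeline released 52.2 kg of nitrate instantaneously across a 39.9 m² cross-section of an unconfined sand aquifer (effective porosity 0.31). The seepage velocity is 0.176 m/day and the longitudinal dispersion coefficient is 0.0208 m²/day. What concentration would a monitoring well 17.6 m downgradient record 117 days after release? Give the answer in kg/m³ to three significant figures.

0.304 kg/m³

For an instantaneous plane source, C(x,t) = M/(n_e·A·√(4πDt)) · exp(−(x−vt)²/(4Dt)), with n_e·A the pore (flow) area.
Plume center vt = 0.176 × 117 = 20.592 m, so the well at 17.6 m is 2.992 m upgradient of the peak.
√(4πDt) = 5.530 m, giving peak height M/(n_e·A·√(4πDt)) = 52.2/(0.31 × 39.9 × 5.530) = 0.7632 kg/m³.
(x−vt)²/(4Dt) = (-2.992)²/(4 × 0.0208 × 117) = 0.9196; exp(−0.9196) = 0.3987.
C = 0.7632 × 0.3987 = 0.304 kg/m³.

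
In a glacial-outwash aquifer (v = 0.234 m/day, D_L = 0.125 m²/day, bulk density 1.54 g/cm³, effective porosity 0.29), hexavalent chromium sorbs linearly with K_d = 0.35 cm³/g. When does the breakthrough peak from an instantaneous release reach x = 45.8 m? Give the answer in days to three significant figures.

553 days

Retardation factor R = 1 + ρ_b·K_d/n = 1 + 1.54 × 0.35/0.29 = 2.859.
Sorption retards both mechanisms: v_R = v/R = 0.08185 m/day, D_R = D/R = 0.04372 m²/day.
Peak time from v_R²t² + 2D_R t − x² = 0: t = (√(D_R² + v_R²x²) − D_R)/v_R².
√(D_R² + v_R²x²) = √(0.04372² + 0.08185² × 45.8²) = 3.749; v_R² = 0.006699.
t = (3.749 − 0.04372)/0.006699 = 553 days.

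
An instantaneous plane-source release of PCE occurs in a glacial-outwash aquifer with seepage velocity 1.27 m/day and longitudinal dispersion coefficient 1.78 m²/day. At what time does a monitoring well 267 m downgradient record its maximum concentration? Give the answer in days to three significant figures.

209 days

For the 1D instantaneous-source solution, setting ∂C/∂t = 0 at fixed x gives v²t² + 2Dt − x² = 0, so t = (√(D² + v²x²) − D)/v².
√(D² + v²x²) = √(1.78² + 1.27² × 267²) = 339.1; v² = 1.6129.
t = (339.1 − 1.78)/1.6129 = 209 days (vs. the pure-advection estimate x/v = 210 d).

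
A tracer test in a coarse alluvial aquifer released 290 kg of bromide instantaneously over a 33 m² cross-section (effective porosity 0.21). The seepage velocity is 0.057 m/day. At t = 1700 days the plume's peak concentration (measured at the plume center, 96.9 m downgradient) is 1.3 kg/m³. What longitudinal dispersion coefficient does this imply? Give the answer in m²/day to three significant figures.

At the plume center C_max = M/(n_e·A·√(4πDt)), so D = M²/(4πt·(n_e·A·C_max)²).
n_e·A·C_max = 0.21 × 33 × 1.3 = 9.009 kg/m.
D = 290²/(4π × 1700 × 9.009²) = 0.0485 m²/day.

0.0485 m²/day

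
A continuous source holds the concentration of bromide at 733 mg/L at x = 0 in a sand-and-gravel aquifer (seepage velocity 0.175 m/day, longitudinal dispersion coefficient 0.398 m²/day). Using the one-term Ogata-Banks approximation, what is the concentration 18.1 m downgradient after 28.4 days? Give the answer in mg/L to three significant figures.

2.11 mg/L

For a continuous step input, C/C₀ ≈ ½·erfc((x−vt)/(2√(Dt))).
vt = 0.175 × 28.4 = 4.97 m and 2√(Dt) = 2√(0.398 × 28.4) = 6.724 m.
Argument (x−vt)/(2√(Dt)) = (18.1 − 4.97)/6.724 = 1.953; ½·erfc(1.953) = 0.002873.
C = 733 × 0.002873 = 2.11 mg/L.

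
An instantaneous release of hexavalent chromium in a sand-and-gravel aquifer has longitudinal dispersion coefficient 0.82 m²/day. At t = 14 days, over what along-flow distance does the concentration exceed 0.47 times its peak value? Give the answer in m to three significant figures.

The plume is Gaussian with σ = √(2Dt) = √(2 × 0.82 × 14) = 4.792 m.
C/C_peak = exp(−Δx²/(2σ²)) = 0.47 ⇒ Δx = σ·√(−2 ln 0.47) = 4.792 × 1.229 = 5.889 m.
Width = 2Δx = 11.8 m.

11.8 m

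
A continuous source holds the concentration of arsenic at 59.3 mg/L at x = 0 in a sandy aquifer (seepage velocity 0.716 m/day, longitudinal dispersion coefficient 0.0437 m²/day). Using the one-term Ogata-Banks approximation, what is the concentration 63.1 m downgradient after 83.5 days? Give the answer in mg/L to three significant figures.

6.52 mg/L

For a continuous step input, C/C₀ ≈ ½·erfc((x−vt)/(2√(Dt))).
vt = 0.716 × 83.5 = 59.786 m and 2√(Dt) = 2√(0.0437 × 83.5) = 3.820 m.
Argument (x−vt)/(2√(Dt)) = (63.1 − 59.786)/3.820 = 0.8675; ½·erfc(0.8675) = 0.1099.
C = 59.3 × 0.1099 = 6.52 mg/L.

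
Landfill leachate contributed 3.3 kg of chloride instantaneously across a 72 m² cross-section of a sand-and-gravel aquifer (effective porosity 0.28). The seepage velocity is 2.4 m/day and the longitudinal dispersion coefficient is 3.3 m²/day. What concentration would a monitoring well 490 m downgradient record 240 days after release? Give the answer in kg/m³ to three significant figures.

0.000159 kg/m³

For an instantaneous plane source, C(x,t) = M/(n_e·A·√(4πDt)) · exp(−(x−vt)²/(4Dt)), with n_e·A the pore (flow) area.
Plume center vt = 2.4 × 240 = 576 m, so the well at 490 m is 86 m upgradient of the peak.
√(4πDt) = 99.76 m, giving peak height M/(n_e·A·√(4πDt)) = 3.3/(0.28 × 72 × 99.76) = 0.001641 kg/m³.
(x−vt)²/(4Dt) = (-86)²/(4 × 3.3 × 240) = 2.335; exp(−2.335) = 0.09681.
C = 0.001641 × 0.09681 = 0.000159 kg/m³.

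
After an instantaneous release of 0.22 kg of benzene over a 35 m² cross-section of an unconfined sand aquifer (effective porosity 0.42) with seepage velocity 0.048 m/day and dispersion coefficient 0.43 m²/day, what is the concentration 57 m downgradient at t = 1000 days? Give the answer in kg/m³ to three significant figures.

0.000194 kg/m³

For an instantaneous plane source, C(x,t) = M/(n_e·A·√(4πDt)) · exp(−(x−vt)²/(4Dt)), with n_e·A the pore (flow) area.
Plume center vt = 0.048 × 1000 = 48 m, so the well at 57 m is 9 m downgradient of the peak.
√(4πDt) = 73.51 m, giving peak height M/(n_e·A·√(4πDt)) = 0.22/(0.42 × 35 × 73.51) = 0.0002036 kg/m³.
(x−vt)²/(4Dt) = (9)²/(4 × 0.43 × 1000) = 0.04709; exp(−0.04709) = 0.9540.
C = 0.0002036 × 0.9540 = 0.000194 kg/m³.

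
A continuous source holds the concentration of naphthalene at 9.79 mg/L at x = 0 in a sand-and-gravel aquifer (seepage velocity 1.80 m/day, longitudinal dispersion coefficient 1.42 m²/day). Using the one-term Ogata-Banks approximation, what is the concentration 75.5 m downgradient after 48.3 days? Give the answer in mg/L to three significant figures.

For a continuous step input, C/C₀ ≈ ½·erfc((x−vt)/(2√(Dt))).
vt = 1.80 × 48.3 = 86.94 m and 2√(Dt) = 2√(1.42 × 48.3) = 16.56 m.
Argument (x−vt)/(2√(Dt)) = (75.5 − 86.94)/16.56 = -0.6908; ½·erfc(-0.6908) = 0.8357.
C = 9.79 × 0.8357 = 8.18 mg/L.

8.18 mg/L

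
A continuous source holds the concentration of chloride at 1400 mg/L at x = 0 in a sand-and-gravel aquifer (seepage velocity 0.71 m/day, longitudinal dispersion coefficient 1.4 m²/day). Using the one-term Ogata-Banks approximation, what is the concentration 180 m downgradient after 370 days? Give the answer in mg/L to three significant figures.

For a continuous step input, C/C₀ ≈ ½·erfc((x−vt)/(2√(Dt))).
vt = 0.71 × 370 = 262.7 m and 2√(Dt) = 2√(1.4 × 370) = 45.52 m.
Argument (x−vt)/(2√(Dt)) = (180 − 262.7)/45.52 = -1.817; ½·erfc(-1.817) = 0.9949.
C = 1400 × 0.9949 = 1390 mg/L.

1390 mg/L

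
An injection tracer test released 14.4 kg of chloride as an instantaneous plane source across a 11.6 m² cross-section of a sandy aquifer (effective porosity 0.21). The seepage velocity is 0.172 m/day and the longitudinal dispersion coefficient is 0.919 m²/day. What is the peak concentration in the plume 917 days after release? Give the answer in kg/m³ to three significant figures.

The peak of an instantaneous 1D plume sits at x = vt; there the Gaussian factor is 1 and C_max = M/(n_e·A·√(4πDt)), where n_e·A is the pore area the mass is dissolved in.
√(4πDt) = √(4π × 0.919 × 917) = 102.9 m, so C_max = 14.4/(0.21 × 11.6 × 102.9) = 0.0574 kg/m³.

0.0574 kg/m³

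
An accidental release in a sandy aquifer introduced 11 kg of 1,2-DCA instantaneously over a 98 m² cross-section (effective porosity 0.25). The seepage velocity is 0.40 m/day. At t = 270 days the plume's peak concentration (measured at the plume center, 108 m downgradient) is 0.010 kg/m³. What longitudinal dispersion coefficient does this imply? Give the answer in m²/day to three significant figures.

At the plume center C_max = M/(n_e·A·√(4πDt)), so D = M²/(4πt·(n_e·A·C_max)²).
n_e·A·C_max = 0.25 × 98 × 0.010 = 0.2450 kg/m.
D = 11²/(4π × 270 × 0.2450²) = 0.594 m²/day.

0.594 m²/day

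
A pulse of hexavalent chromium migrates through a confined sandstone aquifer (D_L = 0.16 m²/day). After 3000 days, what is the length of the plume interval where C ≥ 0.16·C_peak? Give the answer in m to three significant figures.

119 m

The plume is Gaussian with σ = √(2Dt) = √(2 × 0.16 × 3000) = 30.98 m.
C/C_peak = exp(−Δx²/(2σ²)) = 0.16 ⇒ Δx = σ·√(−2 ln 0.16) = 30.98 × 1.914 = 59.30 m.
Width = 2Δx = 119 m.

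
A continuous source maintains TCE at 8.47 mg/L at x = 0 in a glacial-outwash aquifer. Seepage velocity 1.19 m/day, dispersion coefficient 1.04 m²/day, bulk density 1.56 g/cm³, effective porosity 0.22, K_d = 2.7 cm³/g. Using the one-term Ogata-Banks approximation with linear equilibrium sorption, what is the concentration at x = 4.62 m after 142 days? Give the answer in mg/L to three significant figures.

Retardation factor R = 1 + ρ_b·K_d/n = 1 + 1.56 × 2.7/0.22 = 20.15.
Sorption retards both mechanisms: v_R = v/R = 0.05906 m/day, D_R = D/R = 0.05161 m²/day.
v_R·t = 0.05906 × 142 = 8.38652 m; 2√(D_R t) = 5.414 m; argument = (4.62 − 8.38652)/5.414 = -0.6957.
C = C₀ × ½·erfc(-0.6957) = 8.47 × 0.8374 = 7.09 mg/L.

7.09 mg/L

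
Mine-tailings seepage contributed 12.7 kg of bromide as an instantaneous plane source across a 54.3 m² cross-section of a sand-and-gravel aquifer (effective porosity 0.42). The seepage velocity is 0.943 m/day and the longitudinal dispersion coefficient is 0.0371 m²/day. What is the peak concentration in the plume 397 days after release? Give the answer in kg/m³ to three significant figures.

0.0409 kg/m³

The peak of an instantaneous 1D plume sits at x = vt; there the Gaussian factor is 1 and C_max = M/(n_e·A·√(4πDt)), where n_e·A is the pore area the mass is dissolved in.
√(4πDt) = √(4π × 0.0371 × 397) = 13.60 m, so C_max = 12.7/(0.42 × 54.3 × 13.60) = 0.0409 kg/m³.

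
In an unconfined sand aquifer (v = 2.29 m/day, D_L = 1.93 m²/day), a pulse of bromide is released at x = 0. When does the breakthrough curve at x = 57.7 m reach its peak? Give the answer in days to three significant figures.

24.8 days

For the 1D instantaneous-source solution, setting ∂C/∂t = 0 at fixed x gives v²t² + 2Dt − x² = 0, so t = (√(D² + v²x²) − D)/v².
√(D² + v²x²) = √(1.93² + 2.29² × 57.7²) = 132.1; v² = 5.2441.
t = (132.1 − 1.93)/5.2441 = 24.8 days (vs. the pure-advection estimate x/v = 25.2 d).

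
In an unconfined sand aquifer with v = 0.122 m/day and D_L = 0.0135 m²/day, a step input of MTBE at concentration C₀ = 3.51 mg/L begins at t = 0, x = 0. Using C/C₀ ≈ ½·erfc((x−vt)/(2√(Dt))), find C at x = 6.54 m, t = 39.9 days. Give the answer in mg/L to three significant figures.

0.188 mg/L

For a continuous step input, C/C₀ ≈ ½·erfc((x−vt)/(2√(Dt))).
vt = 0.122 × 39.9 = 4.8678 m and 2√(Dt) = 2√(0.0135 × 39.9) = 1.468 m.
Argument (x−vt)/(2√(Dt)) = (6.54 − 4.8678)/1.468 = 1.139; ½·erfc(1.139) = 0.05361.
C = 3.51 × 0.05361 = 0.188 mg/L.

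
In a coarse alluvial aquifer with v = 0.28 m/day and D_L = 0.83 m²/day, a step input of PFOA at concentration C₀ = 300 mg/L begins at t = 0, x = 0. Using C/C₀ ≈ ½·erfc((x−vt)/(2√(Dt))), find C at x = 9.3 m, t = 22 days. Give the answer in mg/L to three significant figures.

For a continuous step input, C/C₀ ≈ ½·erfc((x−vt)/(2√(Dt))).
vt = 0.28 × 22 = 6.16 m and 2√(Dt) = 2√(0.83 × 22) = 8.546 m.
Argument (x−vt)/(2√(Dt)) = (9.3 − 6.16)/8.546 = 0.3674; ½·erfc(0.3674) = 0.3017.
C = 300 × 0.3017 = 90.5 mg/L.

90.5 mg/L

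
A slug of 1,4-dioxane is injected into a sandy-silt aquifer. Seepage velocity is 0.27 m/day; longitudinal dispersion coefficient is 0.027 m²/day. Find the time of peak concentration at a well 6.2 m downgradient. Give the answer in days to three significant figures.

22.6 days

For the 1D instantaneous-source solution, setting ∂C/∂t = 0 at fixed x gives v²t² + 2Dt − x² = 0, so t = (√(D² + v²x²) − D)/v².
√(D² + v²x²) = √(0.027² + 0.27² × 6.2²) = 1.674; v² = 0.0729.
t = (1.674 − 0.027)/0.0729 = 22.6 days (vs. the pure-advection estimate x/v = 23.0 d).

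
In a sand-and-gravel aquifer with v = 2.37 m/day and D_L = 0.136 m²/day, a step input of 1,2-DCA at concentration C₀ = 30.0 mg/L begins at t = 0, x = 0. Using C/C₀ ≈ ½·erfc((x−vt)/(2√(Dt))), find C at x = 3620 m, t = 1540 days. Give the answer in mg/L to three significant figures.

27.8 mg/L

For a continuous step input, C/C₀ ≈ ½·erfc((x−vt)/(2√(Dt))).
vt = 2.37 × 1540 = 3649.8 m and 2√(Dt) = 2√(0.136 × 1540) = 28.94 m.
Argument (x−vt)/(2√(Dt)) = (3620 − 3649.8)/28.94 = -1.030; ½·erfc(-1.030) = 0.9274.
C = 30.0 × 0.9274 = 27.8 mg/L.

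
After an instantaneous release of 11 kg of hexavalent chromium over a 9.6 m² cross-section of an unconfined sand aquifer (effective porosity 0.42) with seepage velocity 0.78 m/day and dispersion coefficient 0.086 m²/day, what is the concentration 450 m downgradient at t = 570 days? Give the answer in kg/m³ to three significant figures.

For an instantaneous plane source, C(x,t) = M/(n_e·A·√(4πDt)) · exp(−(x−vt)²/(4Dt)), with n_e·A the pore (flow) area.
Plume center vt = 0.78 × 570 = 444.6 m, so the well at 450 m is 5.4 m downgradient of the peak.
√(4πDt) = 24.82 m, giving peak height M/(n_e·A·√(4πDt)) = 11/(0.42 × 9.6 × 24.82) = 0.1099 kg/m³.
(x−vt)²/(4Dt) = (5.4)²/(4 × 0.086 × 570) = 0.1487; exp(−0.1487) = 0.8618.
C = 0.1099 × 0.8618 = 0.0947 kg/m³.

0.0947 kg/m³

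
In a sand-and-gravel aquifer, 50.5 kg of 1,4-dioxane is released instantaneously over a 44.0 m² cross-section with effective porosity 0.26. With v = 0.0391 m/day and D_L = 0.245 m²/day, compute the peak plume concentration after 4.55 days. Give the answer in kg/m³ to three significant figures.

The peak of an instantaneous 1D plume sits at x = vt; there the Gaussian factor is 1 and C_max = M/(n_e·A·√(4πDt)), where n_e·A is the pore area the mass is dissolved in.
√(4πDt) = √(4π × 0.245 × 4.55) = 3.743 m, so C_max = 50.5/(0.26 × 44.0 × 3.743) = 1.18 kg/m³.

1.18 kg/m³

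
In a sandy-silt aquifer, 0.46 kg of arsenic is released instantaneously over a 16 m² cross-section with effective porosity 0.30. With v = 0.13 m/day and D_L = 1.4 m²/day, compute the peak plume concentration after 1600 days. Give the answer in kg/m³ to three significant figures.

The peak of an instantaneous 1D plume sits at x = vt; there the Gaussian factor is 1 and C_max = M/(n_e·A·√(4πDt)), where n_e·A is the pore area the mass is dissolved in.
√(4πDt) = √(4π × 1.4 × 1600) = 167.8 m, so C_max = 0.46/(0.30 × 16 × 167.8) = 0.000571 kg/m³.

0.000571 kg/m³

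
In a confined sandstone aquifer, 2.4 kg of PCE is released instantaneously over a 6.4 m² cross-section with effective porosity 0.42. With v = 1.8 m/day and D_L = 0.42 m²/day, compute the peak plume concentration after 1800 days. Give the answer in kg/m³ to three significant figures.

The peak of an instantaneous 1D plume sits at x = vt; there the Gaussian factor is 1 and C_max = M/(n_e·A·√(4πDt)), where n_e·A is the pore area the mass is dissolved in.
√(4πDt) = √(4π × 0.42 × 1800) = 97.47 m, so C_max = 2.4/(0.42 × 6.4 × 97.47) = 0.00916 kg/m³.

0.00916 kg/m³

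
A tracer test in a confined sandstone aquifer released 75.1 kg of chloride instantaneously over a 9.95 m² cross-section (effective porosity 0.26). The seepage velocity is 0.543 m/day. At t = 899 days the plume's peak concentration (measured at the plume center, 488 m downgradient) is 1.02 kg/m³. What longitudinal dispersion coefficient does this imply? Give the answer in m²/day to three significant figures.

0.0717 m²/day

At the plume center C_max = M/(n_e·A·√(4πDt)), so D = M²/(4πt·(n_e·A·C_max)²).
n_e·A·C_max = 0.26 × 9.95 × 1.02 = 2.639 kg/m.
D = 75.1²/(4π × 899 × 2.639²) = 0.0717 m²/day.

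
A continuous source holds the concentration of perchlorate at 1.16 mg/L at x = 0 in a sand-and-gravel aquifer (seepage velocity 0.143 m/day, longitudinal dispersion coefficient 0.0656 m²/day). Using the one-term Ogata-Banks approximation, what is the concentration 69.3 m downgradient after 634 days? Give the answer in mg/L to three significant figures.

1.15 mg/L

For a continuous step input, C/C₀ ≈ ½·erfc((x−vt)/(2√(Dt))).
vt = 0.143 × 634 = 90.662 m and 2√(Dt) = 2√(0.0656 × 634) = 12.90 m.
Argument (x−vt)/(2√(Dt)) = (69.3 − 90.662)/12.90 = -1.656; ½·erfc(-1.656) = 0.9904.
C = 1.16 × 0.9904 = 1.15 mg/L.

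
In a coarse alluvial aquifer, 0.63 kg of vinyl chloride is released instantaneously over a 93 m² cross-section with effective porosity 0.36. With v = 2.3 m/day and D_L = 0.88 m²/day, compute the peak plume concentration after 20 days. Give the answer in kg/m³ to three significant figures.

The peak of an instantaneous 1D plume sits at x = vt; there the Gaussian factor is 1 and C_max = M/(n_e·A·√(4πDt)), where n_e·A is the pore area the mass is dissolved in.
√(4πDt) = √(4π × 0.88 × 20) = 14.87 m, so C_max = 0.63/(0.36 × 93 × 14.87) = 0.00127 kg/m³.

0.00127 kg/m³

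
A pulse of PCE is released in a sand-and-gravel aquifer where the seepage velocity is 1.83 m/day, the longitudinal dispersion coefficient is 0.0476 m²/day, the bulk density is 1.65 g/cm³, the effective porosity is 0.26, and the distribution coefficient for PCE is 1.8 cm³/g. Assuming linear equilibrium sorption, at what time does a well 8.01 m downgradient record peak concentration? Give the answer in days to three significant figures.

Retardation factor R = 1 + ρ_b·K_d/n = 1 + 1.65 × 1.8/0.26 = 12.42.
Sorption retards both mechanisms: v_R = v/R = 0.1473 m/day, D_R = D/R = 0.003833 m²/day.
Peak time from v_R²t² + 2D_R t − x² = 0: t = (√(D_R² + v_R²x²) − D_R)/v_R².
√(D_R² + v_R²x²) = √(0.003833² + 0.1473² × 8.01²) = 1.180; v_R² = 0.02170.
t = (1.180 − 0.003833)/0.02170 = 54.2 days.

54.2 days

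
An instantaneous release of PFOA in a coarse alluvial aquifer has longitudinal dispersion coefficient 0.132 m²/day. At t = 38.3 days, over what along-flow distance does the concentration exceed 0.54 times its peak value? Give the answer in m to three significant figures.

The plume is Gaussian with σ = √(2Dt) = √(2 × 0.132 × 38.3) = 3.180 m.
C/C_peak = exp(−Δx²/(2σ²)) = 0.54 ⇒ Δx = σ·√(−2 ln 0.54) = 3.180 × 1.110 = 3.530 m.
Width = 2Δx = 7.06 m.

7.06 m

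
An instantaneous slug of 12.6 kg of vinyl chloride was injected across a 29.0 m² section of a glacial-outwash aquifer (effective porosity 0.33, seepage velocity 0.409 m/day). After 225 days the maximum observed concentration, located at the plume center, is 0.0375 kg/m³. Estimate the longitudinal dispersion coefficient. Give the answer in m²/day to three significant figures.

0.436 m²/day

At the plume center C_max = M/(n_e·A·√(4πDt)), so D = M²/(4πt·(n_e·A·C_max)²).
n_e·A·C_max = 0.33 × 29.0 × 0.0375 = 0.3589 kg/m.
D = 12.6²/(4π × 225 × 0.3589²) = 0.436 m²/day.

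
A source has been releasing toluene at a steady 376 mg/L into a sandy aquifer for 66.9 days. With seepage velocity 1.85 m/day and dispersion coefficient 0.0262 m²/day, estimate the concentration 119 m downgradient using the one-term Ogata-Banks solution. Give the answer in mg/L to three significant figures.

For a continuous step input, C/C₀ ≈ ½·erfc((x−vt)/(2√(Dt))).
vt = 1.85 × 66.9 = 123.765 m and 2√(Dt) = 2√(0.0262 × 66.9) = 2.648 m.
Argument (x−vt)/(2√(Dt)) = (119 − 123.765)/2.648 = -1.799; ½·erfc(-1.799) = 0.9945.
C = 376 × 0.9945 = 374 mg/L.

374 mg/L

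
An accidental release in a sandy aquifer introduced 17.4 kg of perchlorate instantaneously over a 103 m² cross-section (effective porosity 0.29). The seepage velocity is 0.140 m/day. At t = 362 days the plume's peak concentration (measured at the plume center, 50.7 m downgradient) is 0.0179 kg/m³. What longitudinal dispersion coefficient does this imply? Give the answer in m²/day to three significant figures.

At the plume center C_max = M/(n_e·A·√(4πDt)), so D = M²/(4πt·(n_e·A·C_max)²).
n_e·A·C_max = 0.29 × 103 × 0.0179 = 0.5347 kg/m.
D = 17.4²/(4π × 362 × 0.5347²) = 0.233 m²/day.

0.233 m²/day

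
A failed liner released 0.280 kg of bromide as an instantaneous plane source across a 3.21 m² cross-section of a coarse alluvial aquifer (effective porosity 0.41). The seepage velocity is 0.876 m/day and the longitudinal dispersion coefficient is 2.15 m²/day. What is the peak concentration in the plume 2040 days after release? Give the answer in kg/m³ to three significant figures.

The peak of an instantaneous 1D plume sits at x = vt; there the Gaussian factor is 1 and C_max = M/(n_e·A·√(4πDt)), where n_e·A is the pore area the mass is dissolved in.
√(4πDt) = √(4π × 2.15 × 2040) = 234.8 m, so C_max = 0.280/(0.41 × 3.21 × 234.8) = 0.000906 kg/m³.

0.000906 kg/m³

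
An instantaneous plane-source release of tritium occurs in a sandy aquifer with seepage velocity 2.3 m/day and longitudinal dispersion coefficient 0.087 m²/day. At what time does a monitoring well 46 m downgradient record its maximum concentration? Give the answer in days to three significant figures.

For the 1D instantaneous-source solution, setting ∂C/∂t = 0 at fixed x gives v²t² + 2Dt − x² = 0, so t = (√(D² + v²x²) − D)/v².
√(D² + v²x²) = √(0.087² + 2.3² × 46²) = 105.8; v² = 5.29.
t = (105.8 − 0.087)/5.29 = 20.0 days (vs. the pure-advection estimate x/v = 20.0 d).

20.0 days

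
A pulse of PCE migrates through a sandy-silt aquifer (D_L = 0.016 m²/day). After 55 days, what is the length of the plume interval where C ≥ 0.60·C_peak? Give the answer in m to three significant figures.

The plume is Gaussian with σ = √(2Dt) = √(2 × 0.016 × 55) = 1.327 m.
C/C_peak = exp(−Δx²/(2σ²)) = 0.60 ⇒ Δx = σ·√(−2 ln 0.60) = 1.327 × 1.011 = 1.342 m.
Width = 2Δx = 2.68 m.

2.68 m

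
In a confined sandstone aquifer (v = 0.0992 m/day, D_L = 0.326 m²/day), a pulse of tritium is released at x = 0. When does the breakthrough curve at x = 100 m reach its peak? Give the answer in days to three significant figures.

For the 1D instantaneous-source solution, setting ∂C/∂t = 0 at fixed x gives v²t² + 2Dt − x² = 0, so t = (√(D² + v²x²) − D)/v².
√(D² + v²x²) = √(0.326² + 0.0992² × 100²) = 9.925; v² = 0.00984064.
t = (9.925 − 0.326)/0.00984064 = 975 days (vs. the pure-advection estimate x/v = 1010 d).

975 days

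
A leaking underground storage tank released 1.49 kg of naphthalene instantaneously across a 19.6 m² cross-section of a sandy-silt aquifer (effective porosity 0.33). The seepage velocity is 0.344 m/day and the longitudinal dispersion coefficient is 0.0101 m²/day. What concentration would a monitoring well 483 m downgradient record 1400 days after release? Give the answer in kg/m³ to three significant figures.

For an instantaneous plane source, C(x,t) = M/(n_e·A·√(4πDt)) · exp(−(x−vt)²/(4Dt)), with n_e·A the pore (flow) area.
Plume center vt = 0.344 × 1400 = 481.6 m, so the well at 483 m is 1.4 m downgradient of the peak.
√(4πDt) = 13.33 m, giving peak height M/(n_e·A·√(4πDt)) = 1.49/(0.33 × 19.6 × 13.33) = 0.01728 kg/m³.
(x−vt)²/(4Dt) = (1.4)²/(4 × 0.0101 × 1400) = 0.03465; exp(−0.03465) = 0.9659.
C = 0.01728 × 0.9659 = 0.0167 kg/m³.

0.0167 kg/m³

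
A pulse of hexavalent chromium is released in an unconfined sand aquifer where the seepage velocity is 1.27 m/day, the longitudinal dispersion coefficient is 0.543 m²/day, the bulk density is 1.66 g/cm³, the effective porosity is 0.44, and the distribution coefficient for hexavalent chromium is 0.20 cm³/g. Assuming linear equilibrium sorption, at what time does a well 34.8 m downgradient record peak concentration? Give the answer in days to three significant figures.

47.5 days

Retardation factor R = 1 + ρ_b·K_d/n = 1 + 1.66 × 0.20/0.44 = 1.755.
Sorption retards both mechanisms: v_R = v/R = 0.7236 m/day, D_R = D/R = 0.3094 m²/day.
Peak time from v_R²t² + 2D_R t − x² = 0: t = (√(D_R² + v_R²x²) − D_R)/v_R².
√(D_R² + v_R²x²) = √(0.3094² + 0.7236² × 34.8²) = 25.18; v_R² = 0.5236.
t = (25.18 − 0.3094)/0.5236 = 47.5 days.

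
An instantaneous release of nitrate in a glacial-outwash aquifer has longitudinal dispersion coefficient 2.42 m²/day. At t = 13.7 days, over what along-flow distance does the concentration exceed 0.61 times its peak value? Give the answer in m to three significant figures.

16.2 m

The plume is Gaussian with σ = √(2Dt) = √(2 × 2.42 × 13.7) = 8.143 m.
C/C_peak = exp(−Δx²/(2σ²)) = 0.61 ⇒ Δx = σ·√(−2 ln 0.61) = 8.143 × 0.9943 = 8.097 m.
Width = 2Δx = 16.2 m.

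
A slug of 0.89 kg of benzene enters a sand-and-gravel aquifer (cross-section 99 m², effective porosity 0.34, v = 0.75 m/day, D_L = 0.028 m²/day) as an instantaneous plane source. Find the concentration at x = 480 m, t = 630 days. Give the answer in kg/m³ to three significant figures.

For an instantaneous plane source, C(x,t) = M/(n_e·A·√(4πDt)) · exp(−(x−vt)²/(4Dt)), with n_e·A the pore (flow) area.
Plume center vt = 0.75 × 630 = 472.5 m, so the well at 480 m is 7.5 m downgradient of the peak.
√(4πDt) = 14.89 m, giving peak height M/(n_e·A·√(4πDt)) = 0.89/(0.34 × 99 × 14.89) = 0.001776 kg/m³.
(x−vt)²/(4Dt) = (7.5)²/(4 × 0.028 × 630) = 0.7972; exp(−0.7972) = 0.4506.
C = 0.001776 × 0.4506 = 0.000800 kg/m³.

0.000800 kg/m³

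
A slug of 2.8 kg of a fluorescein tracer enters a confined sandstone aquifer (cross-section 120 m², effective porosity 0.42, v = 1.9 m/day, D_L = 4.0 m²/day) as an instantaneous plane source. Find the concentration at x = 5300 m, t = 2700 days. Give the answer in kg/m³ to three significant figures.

7.72e-05 kg/m³

For an instantaneous plane source, C(x,t) = M/(n_e·A·√(4πDt)) · exp(−(x−vt)²/(4Dt)), with n_e·A the pore (flow) area.
Plume center vt = 1.9 × 2700 = 5130 m, so the well at 5300 m is 170 m downgradient of the peak.
√(4πDt) = 368.4 m, giving peak height M/(n_e·A·√(4πDt)) = 2.8/(0.42 × 120 × 368.4) = 0.0001508 kg/m³.
(x−vt)²/(4Dt) = (170)²/(4 × 4.0 × 2700) = 0.6690; exp(−0.6690) = 0.5122.
C = 0.0001508 × 0.5122 = 7.72e-05 kg/m³.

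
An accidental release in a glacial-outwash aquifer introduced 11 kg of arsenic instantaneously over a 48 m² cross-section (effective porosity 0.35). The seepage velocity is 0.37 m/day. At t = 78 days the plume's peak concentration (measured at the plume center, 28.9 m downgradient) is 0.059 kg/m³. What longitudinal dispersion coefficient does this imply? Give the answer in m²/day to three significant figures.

0.126 m²/day

At the plume center C_max = M/(n_e·A·√(4πDt)), so D = M²/(4πt·(n_e·A·C_max)²).
n_e·A·C_max = 0.35 × 48 × 0.059 = 0.9912 kg/m.
D = 11²/(4π × 78 × 0.9912²) = 0.126 m²/day.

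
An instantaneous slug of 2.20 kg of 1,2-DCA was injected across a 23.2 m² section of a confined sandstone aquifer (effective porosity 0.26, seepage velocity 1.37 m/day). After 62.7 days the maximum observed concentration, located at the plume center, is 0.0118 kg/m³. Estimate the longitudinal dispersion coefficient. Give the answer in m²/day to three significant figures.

At the plume center C_max = M/(n_e·A·√(4πDt)), so D = M²/(4πt·(n_e·A·C_max)²).
n_e·A·C_max = 0.26 × 23.2 × 0.0118 = 0.07118 kg/m.
D = 2.20²/(4π × 62.7 × 0.07118²) = 1.21 m²/day.

1.21 m²/day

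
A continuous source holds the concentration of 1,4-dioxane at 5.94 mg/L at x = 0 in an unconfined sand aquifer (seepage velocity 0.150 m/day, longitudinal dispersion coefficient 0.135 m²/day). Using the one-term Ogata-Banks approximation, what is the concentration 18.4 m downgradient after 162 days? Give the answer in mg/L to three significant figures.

4.83 mg/L

For a continuous step input, C/C₀ ≈ ½·erfc((x−vt)/(2√(Dt))).
vt = 0.150 × 162 = 24.3 m and 2√(Dt) = 2√(0.135 × 162) = 9.353 m.
Argument (x−vt)/(2√(Dt)) = (18.4 − 24.3)/9.353 = -0.6308; ½·erfc(-0.6308) = 0.8138.
C = 5.94 × 0.8138 = 4.83 mg/L.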